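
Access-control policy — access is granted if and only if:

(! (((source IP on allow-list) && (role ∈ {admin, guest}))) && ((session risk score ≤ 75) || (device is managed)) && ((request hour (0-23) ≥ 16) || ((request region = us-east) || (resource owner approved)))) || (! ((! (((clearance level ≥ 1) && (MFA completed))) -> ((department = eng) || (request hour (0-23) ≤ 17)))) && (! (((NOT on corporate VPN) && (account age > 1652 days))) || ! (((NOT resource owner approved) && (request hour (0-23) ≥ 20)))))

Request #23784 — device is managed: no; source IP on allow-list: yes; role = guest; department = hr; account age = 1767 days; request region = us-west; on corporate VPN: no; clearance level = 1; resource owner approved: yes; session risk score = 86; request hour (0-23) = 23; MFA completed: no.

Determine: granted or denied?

Atomic conditions:
  source IP on allow-list: yes → true
  role ∈ {admin, guest}: guest is in the set → true
  session risk score ≤ 75: 86 ≤ 75 is false
  device is managed: no → false
  request hour (0-23) ≥ 16: 23 ≥ 16 is true
  request region = us-east: us-west == us-east is false
  resource owner approved: yes → true
  clearance level ≥ 1: 1 ≥ 1 is true
  MFA completed: no → false
  department = eng: hr == eng is false
  request hour (0-23) ≤ 17: 23 ≤ 17 is false
  NOT on corporate VPN: no → true
  account age > 1652 days: 1767 > 1652 is true
  NOT resource owner approved: yes → false
  request hour (0-23) ≥ 20: 23 ≥ 20 is true
Combine:
[1.1.1] true AND true = true
[1.1] NOT true = false
[1.2] false OR false = false
[1.3.2] false OR true = true
[1.3] true OR true = true
[1] false AND false AND true = false
[2.1.1.1.1] true AND false = false
[2.1.1.1] NOT false = true
[2.1.1.2] false OR false = false
[2.1.1] true → false = false
[2.1] NOT false = true
[2.2.1.1] true AND true = true
[2.2.1] NOT true = false
[2.2.2.1] false AND true = false
[2.2.2] NOT false = true
[2.2] false OR true = true
[2] true AND true = true
[root] false OR true = true
Overall: true → granted

Granted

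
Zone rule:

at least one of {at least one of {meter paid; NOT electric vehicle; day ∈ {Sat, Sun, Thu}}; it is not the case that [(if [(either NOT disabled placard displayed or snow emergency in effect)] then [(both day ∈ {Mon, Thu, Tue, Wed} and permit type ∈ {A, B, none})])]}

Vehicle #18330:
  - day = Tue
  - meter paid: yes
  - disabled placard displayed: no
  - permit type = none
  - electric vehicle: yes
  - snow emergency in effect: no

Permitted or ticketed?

Atomic conditions:
  meter paid: yes → true
  NOT electric vehicle: yes → false
  day ∈ {Sat, Sun, Thu}: Tue is not in the set → false
  NOT disabled placard displayed: no → true
  snow emergency in effect: no → false
  day ∈ {Mon, Thu, Tue, Wed}: Tue is in the set → true
  permit type ∈ {A, B, none}: none is in the set → true
Combine:
[1] true OR false OR false = true
[2.1.1] true OR false = true
[2.1.2] true AND true = true
[2.1] true → true = true
[2] NOT true = false
[root] true OR false = true
Overall: true → permitted

Permitted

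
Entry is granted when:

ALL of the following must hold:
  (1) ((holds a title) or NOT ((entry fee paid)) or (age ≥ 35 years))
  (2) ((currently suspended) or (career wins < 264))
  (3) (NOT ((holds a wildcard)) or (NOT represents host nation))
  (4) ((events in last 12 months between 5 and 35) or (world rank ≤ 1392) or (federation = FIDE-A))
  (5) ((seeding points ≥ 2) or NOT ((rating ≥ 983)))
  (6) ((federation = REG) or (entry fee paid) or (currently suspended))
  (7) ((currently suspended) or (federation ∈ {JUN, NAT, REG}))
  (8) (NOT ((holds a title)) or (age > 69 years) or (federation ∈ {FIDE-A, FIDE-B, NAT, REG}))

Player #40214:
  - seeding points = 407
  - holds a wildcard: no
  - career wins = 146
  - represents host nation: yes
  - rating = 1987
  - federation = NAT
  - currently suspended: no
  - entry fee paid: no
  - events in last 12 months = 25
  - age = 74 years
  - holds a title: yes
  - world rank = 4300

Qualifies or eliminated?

Atomic conditions:
  holds a title: yes → true
  entry fee paid: no → false
  age ≥ 35 years: 74 ≥ 35 is true
  currently suspended: no → false
  career wins < 264: 146 < 264 is true
  holds a wildcard: no → false
  NOT represents host nation: yes → false
  events in last 12 months between 5 and 35: 25 in [5, 35] is true
  world rank ≤ 1392: 4300 ≤ 1392 is false
  federation = FIDE-A: NAT == FIDE-A is false
  seeding points ≥ 2: 407 ≥ 2 is true
  rating ≥ 983: 1987 ≥ 983 is true
  federation = REG: NAT == REG is false
  federation ∈ {JUN, NAT, REG}: NAT is in the set → true
  age > 69 years: 74 > 69 is true
  federation ∈ {FIDE-A, FIDE-B, NAT, REG}: NAT is in the set → true
Combine:
[1.2] NOT false = true
[1] true OR true OR true = true
[2] false OR true = true
[3.1] NOT false = true
[3] true OR false = true
[4] true OR false OR false = true
[5.2] NOT true = false
[5] true OR false = true
[6] false OR false OR false = false
[7] false OR true = true
[8.1] NOT true = false
[8] false OR true OR true = true
[root] true AND true AND true AND true AND true AND false AND true AND true = false
Overall: false → eliminated

Eliminated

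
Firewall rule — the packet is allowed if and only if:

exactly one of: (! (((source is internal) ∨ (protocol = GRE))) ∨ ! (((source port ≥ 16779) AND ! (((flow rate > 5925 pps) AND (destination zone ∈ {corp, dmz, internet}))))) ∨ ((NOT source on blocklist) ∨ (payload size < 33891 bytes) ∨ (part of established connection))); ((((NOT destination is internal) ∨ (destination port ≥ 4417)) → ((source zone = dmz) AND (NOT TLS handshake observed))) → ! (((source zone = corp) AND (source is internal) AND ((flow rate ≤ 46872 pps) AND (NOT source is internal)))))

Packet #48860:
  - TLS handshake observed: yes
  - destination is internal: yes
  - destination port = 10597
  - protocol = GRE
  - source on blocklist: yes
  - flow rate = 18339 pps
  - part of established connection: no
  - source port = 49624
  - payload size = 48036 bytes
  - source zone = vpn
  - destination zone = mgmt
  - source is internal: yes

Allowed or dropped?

Allowed

Atomic conditions:
  source is internal: yes → true
  protocol = GRE: GRE == GRE is true
  source port ≥ 16779: 49624 ≥ 16779 is true
  flow rate > 5925 pps: 18339 > 5925 is true
  destination zone ∈ {corp, dmz, internet}: mgmt is not in the set → false
  NOT source on blocklist: yes → false
  payload size < 33891 bytes: 48036 < 33891 is false
  part of established connection: no → false
  NOT destination is internal: yes → false
  destination port ≥ 4417: 10597 ≥ 4417 is true
  source zone = dmz: vpn == dmz is false
  NOT TLS handshake observed: yes → false
  source zone = corp: vpn == corp is false
  flow rate ≤ 46872 pps: 18339 ≤ 46872 is true
  NOT source is internal: yes → false
Combine:
[1.1.1] true OR true = true
[1.1] NOT true = false
[1.2.1.2.1] true AND false = false
[1.2.1.2] NOT false = true
[1.2.1] true AND true = true
[1.2] NOT true = false
[1.3] false OR false OR false = false
[1] false OR false OR false = false
[2.1.1] false OR true = true
[2.1.2] false AND false = false
[2.1] true → false = false
[2.2.1.3] true AND false = false
[2.2.1] false AND true AND false = false
[2.2] NOT false = true
[2] false → true (antecedent false ⇒ implication holds) = true
[root] exactly-one(false, true) = true
Overall: true → allowed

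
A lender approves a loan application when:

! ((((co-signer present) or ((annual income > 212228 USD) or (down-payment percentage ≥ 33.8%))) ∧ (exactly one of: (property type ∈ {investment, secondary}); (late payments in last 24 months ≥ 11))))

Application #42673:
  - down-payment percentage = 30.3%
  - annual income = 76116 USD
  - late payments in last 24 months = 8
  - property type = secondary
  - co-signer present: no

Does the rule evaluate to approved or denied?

Atomic conditions:
  co-signer present: no → false
  annual income > 212228 USD: 76116 > 212228 is false
  down-payment percentage ≥ 33.8%: 30.3 ≥ 33.8 is false
  property type ∈ {investment, secondary}: secondary is in the set → true
  late payments in last 24 months ≥ 11: 8 ≥ 11 is false
Combine:
[1.1.2] false OR false = false
[1.1] false OR false = false
[1.2] exactly-one(true, false) = true
[1] false AND true = false
[root] NOT false = true
Overall: true → approved

Approved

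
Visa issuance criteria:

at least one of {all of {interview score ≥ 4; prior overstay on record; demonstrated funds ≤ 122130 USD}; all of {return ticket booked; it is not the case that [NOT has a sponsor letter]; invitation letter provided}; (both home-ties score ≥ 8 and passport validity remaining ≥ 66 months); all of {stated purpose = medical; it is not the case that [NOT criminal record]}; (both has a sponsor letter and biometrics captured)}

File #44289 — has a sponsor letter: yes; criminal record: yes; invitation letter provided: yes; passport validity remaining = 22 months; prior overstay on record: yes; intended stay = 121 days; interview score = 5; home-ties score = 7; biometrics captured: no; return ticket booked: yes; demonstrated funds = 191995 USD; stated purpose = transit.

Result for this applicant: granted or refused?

Atomic conditions:
  interview score ≥ 4: 5 ≥ 4 is true
  prior overstay on record: yes → true
  demonstrated funds ≤ 122130 USD: 191995 ≤ 122130 is false
  return ticket booked: yes → true
  NOT has a sponsor letter: yes → false
  invitation letter provided: yes → true
  home-ties score ≥ 8: 7 ≥ 8 is false
  passport validity remaining ≥ 66 months: 22 ≥ 66 is false
  stated purpose = medical: transit == medical is false
  NOT criminal record: yes → false
  has a sponsor letter: yes → true
  biometrics captured: no → false
Combine:
[1] true AND true AND false = false
[2.2] NOT false = true
[2] true AND true AND true = true
[3] false AND false = false
[4.2] NOT false = true
[4] false AND true = false
[5] true AND false = false
[root] false OR true OR false OR false OR false = true
Overall: true → granted

Granted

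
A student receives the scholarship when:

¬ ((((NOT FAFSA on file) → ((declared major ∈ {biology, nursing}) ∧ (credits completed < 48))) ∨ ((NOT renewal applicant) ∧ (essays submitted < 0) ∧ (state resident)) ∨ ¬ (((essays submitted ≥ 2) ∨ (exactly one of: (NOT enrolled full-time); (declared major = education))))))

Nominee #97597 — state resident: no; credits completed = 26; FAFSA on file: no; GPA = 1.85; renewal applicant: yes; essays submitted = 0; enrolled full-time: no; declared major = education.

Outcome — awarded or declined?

Atomic conditions:
  NOT FAFSA on file: no → true
  declared major ∈ {biology, nursing}: education is not in the set → false
  credits completed < 48: 26 < 48 is true
  NOT renewal applicant: yes → false
  essays submitted < 0: 0 < 0 is false
  state resident: no → false
  essays submitted ≥ 2: 0 ≥ 2 is false
  NOT enrolled full-time: no → true
  declared major = education: education == education is true
Combine:
[1.1.2] false AND true = false
[1.1] true → false = false
[1.2] false AND false AND false = false
[1.3.1.2] exactly-one(true, true) = false
[1.3.1] false OR false = false
[1.3] NOT false = true
[1] false OR false OR true = true
[root] NOT true = false
Overall: false → declined

Declined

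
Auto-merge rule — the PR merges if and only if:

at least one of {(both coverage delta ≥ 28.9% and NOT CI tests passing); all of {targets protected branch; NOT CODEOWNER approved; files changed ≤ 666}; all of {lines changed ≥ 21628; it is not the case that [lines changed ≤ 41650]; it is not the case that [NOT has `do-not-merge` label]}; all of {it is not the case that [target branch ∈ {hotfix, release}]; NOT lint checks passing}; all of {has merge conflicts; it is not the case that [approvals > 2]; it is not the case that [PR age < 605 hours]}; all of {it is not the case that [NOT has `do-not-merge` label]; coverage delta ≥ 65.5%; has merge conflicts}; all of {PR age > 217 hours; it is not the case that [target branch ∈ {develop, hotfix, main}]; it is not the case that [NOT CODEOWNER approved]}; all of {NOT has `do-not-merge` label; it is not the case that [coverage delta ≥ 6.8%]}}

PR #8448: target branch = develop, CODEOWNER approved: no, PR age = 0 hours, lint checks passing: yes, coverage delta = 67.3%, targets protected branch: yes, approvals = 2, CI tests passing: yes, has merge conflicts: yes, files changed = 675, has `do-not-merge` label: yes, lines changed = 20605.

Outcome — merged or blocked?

Merged

Atomic conditions:
  coverage delta ≥ 28.9%: 67.3 ≥ 28.9 is true
  NOT CI tests passing: yes → false
  targets protected branch: yes → true
  NOT CODEOWNER approved: no → true
  files changed ≤ 666: 675 ≤ 666 is false
  lines changed ≥ 21628: 20605 ≥ 21628 is false
  lines changed ≤ 41650: 20605 ≤ 41650 is true
  NOT has `do-not-merge` label: yes → false
  target branch ∈ {hotfix, release}: develop is not in the set → false
  NOT lint checks passing: yes → false
  has merge conflicts: yes → true
  approvals > 2: 2 > 2 is false
  PR age < 605 hours: 0 < 605 is true
  coverage delta ≥ 65.5%: 67.3 ≥ 65.5 is true
  PR age > 217 hours: 0 > 217 is false
  target branch ∈ {develop, hotfix, main}: develop is in the set → true
  coverage delta ≥ 6.8%: 67.3 ≥ 6.8 is true
Combine:
[1] true AND false = false
[2] true AND true AND false = false
[3.2] NOT true = false
[3.3] NOT false = true
[3] false AND false AND true = false
[4.1] NOT false = true
[4] true AND false = false
[5.2] NOT false = true
[5.3] NOT true = false
[5] true AND true AND false = false
[6.1] NOT false = true
[6] true AND true AND true = true
[7.2] NOT true = false
[7.3] NOT true = false
[7] false AND false AND false = false
[8.2] NOT true = false
[8] false AND false = false
[root] false OR false OR false OR false OR false OR true OR false OR false = true
Overall: true → merged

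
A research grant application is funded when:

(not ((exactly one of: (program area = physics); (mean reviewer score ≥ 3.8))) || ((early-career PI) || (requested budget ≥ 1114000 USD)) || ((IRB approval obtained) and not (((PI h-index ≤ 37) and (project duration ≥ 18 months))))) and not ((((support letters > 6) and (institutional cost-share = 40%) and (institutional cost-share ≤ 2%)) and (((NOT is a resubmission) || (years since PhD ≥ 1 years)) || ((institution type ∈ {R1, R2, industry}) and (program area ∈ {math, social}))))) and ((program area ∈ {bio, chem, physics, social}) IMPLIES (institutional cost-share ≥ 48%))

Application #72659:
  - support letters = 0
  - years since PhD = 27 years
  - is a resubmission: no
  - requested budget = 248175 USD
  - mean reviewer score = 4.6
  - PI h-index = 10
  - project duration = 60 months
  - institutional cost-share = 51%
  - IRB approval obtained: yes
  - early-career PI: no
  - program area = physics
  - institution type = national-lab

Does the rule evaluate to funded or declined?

Atomic conditions:
  program area = physics: physics == physics is true
  mean reviewer score ≥ 3.8: 4.6 ≥ 3.8 is true
  early-career PI: no → false
  requested budget ≥ 1114000 USD: 248175 ≥ 1114000 is false
  IRB approval obtained: yes → true
  PI h-index ≤ 37: 10 ≤ 37 is true
  project duration ≥ 18 months: 60 ≥ 18 is true
  support letters > 6: 0 > 6 is false
  institutional cost-share = 40%: 51 == 40 is false
  institutional cost-share ≤ 2%: 51 ≤ 2 is false
  NOT is a resubmission: no → true
  years since PhD ≥ 1 years: 27 ≥ 1 is true
  institution type ∈ {R1, R2, industry}: national-lab is not in the set → false
  program area ∈ {math, social}: physics is not in the set → false
  program area ∈ {bio, chem, physics, social}: physics is in the set → true
  institutional cost-share ≥ 48%: 51 ≥ 48 is true
Combine:
[1.1.1] exactly-one(true, true) = false
[1.1] NOT false = true
[1.2] false OR false = false
[1.3.2.1] true AND true = true
[1.3.2] NOT true = false
[1.3] true AND false = false
[1] true OR false OR false = true
[2.1.1] false AND false AND false = false
[2.1.2.1] true OR true = true
[2.1.2.2] false AND false = false
[2.1.2] true OR false = true
[2.1] false AND true = false
[2] NOT false = true
[3] true → true = true
[root] true AND true AND true = true
Overall: true → funded

Funded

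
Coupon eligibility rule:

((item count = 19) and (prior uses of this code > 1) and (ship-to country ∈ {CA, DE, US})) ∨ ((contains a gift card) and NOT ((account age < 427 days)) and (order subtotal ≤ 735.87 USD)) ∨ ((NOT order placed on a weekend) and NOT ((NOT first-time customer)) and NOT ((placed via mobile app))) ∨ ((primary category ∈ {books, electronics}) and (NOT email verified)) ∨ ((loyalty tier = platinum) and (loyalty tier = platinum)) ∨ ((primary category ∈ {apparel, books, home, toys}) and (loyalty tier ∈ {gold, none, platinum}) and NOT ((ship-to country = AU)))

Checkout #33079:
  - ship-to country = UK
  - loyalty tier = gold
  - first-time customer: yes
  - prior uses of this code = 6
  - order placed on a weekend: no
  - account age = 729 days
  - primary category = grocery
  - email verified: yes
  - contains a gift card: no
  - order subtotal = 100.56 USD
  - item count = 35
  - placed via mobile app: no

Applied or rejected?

Atomic conditions:
  item count = 19: 35 == 19 is false
  prior uses of this code > 1: 6 > 1 is true
  ship-to country ∈ {CA, DE, US}: UK is not in the set → false
  contains a gift card: no → false
  account age < 427 days: 729 < 427 is false
  order subtotal ≤ 735.87 USD: 100.56 ≤ 735.87 is true
  NOT order placed on a weekend: no → true
  NOT first-time customer: yes → false
  placed via mobile app: no → false
  primary category ∈ {books, electronics}: grocery is not in the set → false
  NOT email verified: yes → false
  loyalty tier = platinum: gold == platinum is false
  primary category ∈ {apparel, books, home, toys}: grocery is not in the set → false
  loyalty tier ∈ {gold, none, platinum}: gold is in the set → true
  ship-to country = AU: UK == AU is false
Combine:
[1] false AND true AND false = false
[2.2] NOT false = true
[2] false AND true AND true = false
[3.2] NOT false = true
[3.3] NOT false = true
[3] true AND true AND true = true
[4] false AND false = false
[5] false AND false = false
[6.3] NOT false = true
[6] false AND true AND true = false
[root] false OR false OR true OR false OR false OR false = true
Overall: true → applied

Applied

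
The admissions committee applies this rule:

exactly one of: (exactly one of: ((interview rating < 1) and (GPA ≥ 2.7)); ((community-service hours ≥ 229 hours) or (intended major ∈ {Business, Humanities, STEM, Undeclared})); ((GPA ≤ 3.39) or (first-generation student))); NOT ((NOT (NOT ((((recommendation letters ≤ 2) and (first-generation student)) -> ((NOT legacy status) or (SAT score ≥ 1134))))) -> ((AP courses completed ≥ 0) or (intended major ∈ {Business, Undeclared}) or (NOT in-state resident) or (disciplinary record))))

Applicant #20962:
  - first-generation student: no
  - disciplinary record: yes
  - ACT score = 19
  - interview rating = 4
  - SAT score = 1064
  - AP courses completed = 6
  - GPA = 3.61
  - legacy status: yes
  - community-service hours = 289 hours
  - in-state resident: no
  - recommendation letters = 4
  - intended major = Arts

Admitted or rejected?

Admitted

Atomic conditions:
  interview rating < 1: 4 < 1 is false
  GPA ≥ 2.7: 3.61 ≥ 2.7 is true
  community-service hours ≥ 229 hours: 289 ≥ 229 is true
  intended major ∈ {Business, Humanities, STEM, Undeclared}: Arts is not in the set → false
  GPA ≤ 3.39: 3.61 ≤ 3.39 is false
  first-generation student: no → false
  recommendation letters ≤ 2: 4 ≤ 2 is false
  NOT legacy status: yes → false
  SAT score ≥ 1134: 1064 ≥ 1134 is false
  AP courses completed ≥ 0: 6 ≥ 0 is true
  intended major ∈ {Business, Undeclared}: Arts is not in the set → false
  NOT in-state resident: no → true
  disciplinary record: yes → true
Combine:
[1.1] false AND true = false
[1.2] true OR false = true
[1.3] false OR false = false
[1] exactly-one(false, true, false) = true
[2.1.1.1.1.1] false AND false = false
[2.1.1.1.1.2] false OR false = false
[2.1.1.1.1] false → false (antecedent false ⇒ implication holds) = true
[2.1.1.1] NOT true = false
[2.1.1] NOT false = true
[2.1.2] true OR false OR true OR true = true
[2.1] true → true = true
[2] NOT true = false
[root] exactly-one(true, false) = true
Overall: true → admitted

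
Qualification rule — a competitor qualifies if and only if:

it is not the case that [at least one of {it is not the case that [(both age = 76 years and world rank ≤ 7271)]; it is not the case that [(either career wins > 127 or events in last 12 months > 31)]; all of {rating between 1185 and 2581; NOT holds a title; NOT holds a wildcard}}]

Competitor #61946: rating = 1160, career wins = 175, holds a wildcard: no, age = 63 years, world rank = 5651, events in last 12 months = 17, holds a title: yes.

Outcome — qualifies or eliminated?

Atomic conditions:
  age = 76 years: 63 == 76 is false
  world rank ≤ 7271: 5651 ≤ 7271 is true
  career wins > 127: 175 > 127 is true
  events in last 12 months > 31: 17 > 31 is false
  rating between 1185 and 2581: 1160 in [1185, 2581] is false
  NOT holds a title: yes → false
  NOT holds a wildcard: no → true
Combine:
[1.1.1] false AND true = false
[1.1] NOT false = true
[1.2.1] true OR false = true
[1.2] NOT true = false
[1.3] false AND false AND true = false
[1] true OR false OR false = true
[root] NOT true = false
Overall: false → eliminated

Eliminated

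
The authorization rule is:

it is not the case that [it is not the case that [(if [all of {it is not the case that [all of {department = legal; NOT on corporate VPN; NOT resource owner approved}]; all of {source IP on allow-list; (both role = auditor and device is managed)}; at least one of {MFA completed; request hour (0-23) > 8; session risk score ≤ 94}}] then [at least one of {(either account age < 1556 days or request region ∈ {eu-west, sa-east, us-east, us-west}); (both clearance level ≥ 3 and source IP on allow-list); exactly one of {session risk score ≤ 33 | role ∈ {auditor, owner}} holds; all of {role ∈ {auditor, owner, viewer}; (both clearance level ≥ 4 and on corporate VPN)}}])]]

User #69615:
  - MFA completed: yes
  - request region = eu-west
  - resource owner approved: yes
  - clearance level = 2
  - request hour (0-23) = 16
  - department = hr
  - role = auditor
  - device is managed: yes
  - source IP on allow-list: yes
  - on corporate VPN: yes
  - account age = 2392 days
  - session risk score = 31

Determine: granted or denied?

Atomic conditions:
  department = legal: hr == legal is false
  NOT on corporate VPN: yes → false
  NOT resource owner approved: yes → false
  source IP on allow-list: yes → true
  role = auditor: auditor == auditor is true
  device is managed: yes → true
  MFA completed: yes → true
  request hour (0-23) > 8: 16 > 8 is true
  session risk score ≤ 94: 31 ≤ 94 is true
  account age < 1556 days: 2392 < 1556 is false
  request region ∈ {eu-west, sa-east, us-east, us-west}: eu-west is in the set → true
  clearance level ≥ 3: 2 ≥ 3 is false
  session risk score ≤ 33: 31 ≤ 33 is true
  role ∈ {auditor, owner}: auditor is in the set → true
  role ∈ {auditor, owner, viewer}: auditor is in the set → true
  clearance level ≥ 4: 2 ≥ 4 is false
  on corporate VPN: yes → true
Combine:
[1.1.1.1.1] false AND false AND false = false
[1.1.1.1] NOT false = true
[1.1.1.2.2] true AND true = true
[1.1.1.2] true AND true = true
[1.1.1.3] true OR true OR true = true
[1.1.1] true AND true AND true = true
[1.1.2.1] false OR true = true
[1.1.2.2] false AND true = false
[1.1.2.3] exactly-one(true, true) = false
[1.1.2.4.2] false AND true = false
[1.1.2.4] true AND false = false
[1.1.2] true OR false OR false OR false = true
[1.1] true → true = true
[1] NOT true = false
[root] NOT false = true
Overall: true → granted

Granted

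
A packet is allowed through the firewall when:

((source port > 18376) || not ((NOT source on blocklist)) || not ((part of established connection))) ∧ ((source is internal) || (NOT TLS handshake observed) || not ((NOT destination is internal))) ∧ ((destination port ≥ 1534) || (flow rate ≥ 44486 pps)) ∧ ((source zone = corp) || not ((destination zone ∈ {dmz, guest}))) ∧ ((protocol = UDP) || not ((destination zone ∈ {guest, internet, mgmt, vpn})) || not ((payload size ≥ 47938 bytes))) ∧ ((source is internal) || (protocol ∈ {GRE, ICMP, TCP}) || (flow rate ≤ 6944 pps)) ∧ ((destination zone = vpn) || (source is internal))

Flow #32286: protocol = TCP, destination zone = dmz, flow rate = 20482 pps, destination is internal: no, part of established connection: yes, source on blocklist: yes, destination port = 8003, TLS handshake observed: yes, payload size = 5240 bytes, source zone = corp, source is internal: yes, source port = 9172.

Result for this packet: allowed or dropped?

Allowed

Atomic conditions:
  source port > 18376: 9172 > 18376 is false
  NOT source on blocklist: yes → false
  part of established connection: yes → true
  source is internal: yes → true
  NOT TLS handshake observed: yes → false
  NOT destination is internal: no → true
  destination port ≥ 1534: 8003 ≥ 1534 is true
  flow rate ≥ 44486 pps: 20482 ≥ 44486 is false
  source zone = corp: corp == corp is true
  destination zone ∈ {dmz, guest}: dmz is in the set → true
  protocol = UDP: TCP == UDP is false
  destination zone ∈ {guest, internet, mgmt, vpn}: dmz is not in the set → false
  payload size ≥ 47938 bytes: 5240 ≥ 47938 is false
  protocol ∈ {GRE, ICMP, TCP}: TCP is in the set → true
  flow rate ≤ 6944 pps: 20482 ≤ 6944 is false
  destination zone = vpn: dmz == vpn is false
Combine:
[1.2] NOT false = true
[1.3] NOT true = false
[1] false OR true OR false = true
[2.3] NOT true = false
[2] true OR false OR false = true
[3] true OR false = true
[4.2] NOT true = false
[4] true OR false = true
[5.2] NOT false = true
[5.3] NOT false = true
[5] false OR true OR true = true
[6] true OR true OR false = true
[7] false OR true = true
[root] true AND true AND true AND true AND true AND true AND true = true
Overall: true → allowed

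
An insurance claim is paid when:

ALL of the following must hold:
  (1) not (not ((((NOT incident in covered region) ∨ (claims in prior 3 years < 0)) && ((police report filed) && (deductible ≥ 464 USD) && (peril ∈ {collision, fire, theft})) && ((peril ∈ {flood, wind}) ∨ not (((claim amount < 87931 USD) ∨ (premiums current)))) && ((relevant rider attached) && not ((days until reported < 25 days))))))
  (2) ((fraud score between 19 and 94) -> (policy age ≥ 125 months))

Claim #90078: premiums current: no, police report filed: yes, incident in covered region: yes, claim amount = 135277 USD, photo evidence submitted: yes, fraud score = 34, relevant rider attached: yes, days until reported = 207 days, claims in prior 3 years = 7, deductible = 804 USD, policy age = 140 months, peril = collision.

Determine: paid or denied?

Denied

Atomic conditions:
  NOT incident in covered region: yes → false
  claims in prior 3 years < 0: 7 < 0 is false
  police report filed: yes → true
  deductible ≥ 464 USD: 804 ≥ 464 is true
  peril ∈ {collision, fire, theft}: collision is in the set → true
  peril ∈ {flood, wind}: collision is not in the set → false
  claim amount < 87931 USD: 135277 < 87931 is false
  premiums current: no → false
  relevant rider attached: yes → true
  days until reported < 25 days: 207 < 25 is false
  fraud score between 19 and 94: 34 in [19, 94] is true
  policy age ≥ 125 months: 140 ≥ 125 is true
Combine:
[1.1.1.1] false OR false = false
[1.1.1.2] true AND true AND true = true
[1.1.1.3.2.1] false OR false = false
[1.1.1.3.2] NOT false = true
[1.1.1.3] false OR true = true
[1.1.1.4.2] NOT false = true
[1.1.1.4] true AND true = true
[1.1.1] false AND true AND true AND true = false
[1.1] NOT false = true
[1] NOT true = false
[2] true → true = true
[root] false AND true = false
Overall: false → denied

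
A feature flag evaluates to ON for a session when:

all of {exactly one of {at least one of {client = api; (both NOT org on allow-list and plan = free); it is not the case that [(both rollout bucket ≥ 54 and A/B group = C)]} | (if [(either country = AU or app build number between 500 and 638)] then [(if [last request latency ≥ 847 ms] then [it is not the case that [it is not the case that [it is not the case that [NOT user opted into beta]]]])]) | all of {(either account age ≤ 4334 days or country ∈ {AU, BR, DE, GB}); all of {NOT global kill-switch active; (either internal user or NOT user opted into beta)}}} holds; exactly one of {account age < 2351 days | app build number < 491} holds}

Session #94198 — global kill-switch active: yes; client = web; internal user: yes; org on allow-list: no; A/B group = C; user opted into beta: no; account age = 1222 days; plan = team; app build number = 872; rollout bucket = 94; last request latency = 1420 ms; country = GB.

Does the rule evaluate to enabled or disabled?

Atomic conditions:
  client = api: web == api is false
  NOT org on allow-list: no → true
  plan = free: team == free is false
  rollout bucket ≥ 54: 94 ≥ 54 is true
  A/B group = C: C == C is true
  country = AU: GB == AU is false
  app build number between 500 and 638: 872 in [500, 638] is false
  last request latency ≥ 847 ms: 1420 ≥ 847 is true
  NOT user opted into beta: no → true
  account age ≤ 4334 days: 1222 ≤ 4334 is true
  country ∈ {AU, BR, DE, GB}: GB is in the set → true
  NOT global kill-switch active: yes → false
  internal user: yes → true
  account age < 2351 days: 1222 < 2351 is true
  app build number < 491: 872 < 491 is false
Combine:
[1.1.2] true AND false = false
[1.1.3.1] true AND true = true
[1.1.3] NOT true = false
[1.1] false OR false OR false = false
[1.2.1] false OR false = false
[1.2.2.2.1.1] NOT true = false
[1.2.2.2.1] NOT false = true
[1.2.2.2] NOT true = false
[1.2.2] true → false = false
[1.2] false → false (antecedent false ⇒ implication holds) = true
[1.3.1] true OR true = true
[1.3.2.2] true OR true = true
[1.3.2] false AND true = false
[1.3] true AND false = false
[1] exactly-one(false, true, false) = true
[2] exactly-one(true, false) = true
[root] true AND true = true
Overall: true → enabled

Enabled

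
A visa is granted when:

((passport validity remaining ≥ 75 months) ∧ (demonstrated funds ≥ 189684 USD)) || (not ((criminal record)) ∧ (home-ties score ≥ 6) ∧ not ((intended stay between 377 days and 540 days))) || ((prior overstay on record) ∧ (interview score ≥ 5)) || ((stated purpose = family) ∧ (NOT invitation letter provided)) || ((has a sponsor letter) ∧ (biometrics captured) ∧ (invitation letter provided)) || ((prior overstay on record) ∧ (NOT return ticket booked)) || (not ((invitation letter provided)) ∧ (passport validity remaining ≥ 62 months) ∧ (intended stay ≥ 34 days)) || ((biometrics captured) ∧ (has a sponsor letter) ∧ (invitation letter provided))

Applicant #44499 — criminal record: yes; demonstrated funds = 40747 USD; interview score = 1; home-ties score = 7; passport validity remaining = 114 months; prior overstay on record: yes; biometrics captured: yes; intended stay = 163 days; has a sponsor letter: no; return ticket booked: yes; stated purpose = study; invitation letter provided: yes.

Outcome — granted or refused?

Atomic conditions:
  passport validity remaining ≥ 75 months: 114 ≥ 75 is true
  demonstrated funds ≥ 189684 USD: 40747 ≥ 189684 is false
  criminal record: yes → true
  home-ties score ≥ 6: 7 ≥ 6 is true
  intended stay between 377 days and 540 days: 163 in [377, 540] is false
  prior overstay on record: yes → true
  interview score ≥ 5: 1 ≥ 5 is false
  stated purpose = family: study == family is false
  NOT invitation letter provided: yes → false
  has a sponsor letter: no → false
  biometrics captured: yes → true
  invitation letter provided: yes → true
  NOT return ticket booked: yes → false
  passport validity remaining ≥ 62 months: 114 ≥ 62 is true
  intended stay ≥ 34 days: 163 ≥ 34 is true
Combine:
[1] true AND false = false
[2.1] NOT true = false
[2.3] NOT false = true
[2] false AND true AND true = false
[3] true AND false = false
[4] false AND false = false
[5] false AND true AND true = false
[6] true AND false = false
[7.1] NOT true = false
[7] false AND true AND true = false
[8] true AND false AND true = false
[root] false OR false OR false OR false OR false OR false OR false OR false = false
Overall: false → refused

Refused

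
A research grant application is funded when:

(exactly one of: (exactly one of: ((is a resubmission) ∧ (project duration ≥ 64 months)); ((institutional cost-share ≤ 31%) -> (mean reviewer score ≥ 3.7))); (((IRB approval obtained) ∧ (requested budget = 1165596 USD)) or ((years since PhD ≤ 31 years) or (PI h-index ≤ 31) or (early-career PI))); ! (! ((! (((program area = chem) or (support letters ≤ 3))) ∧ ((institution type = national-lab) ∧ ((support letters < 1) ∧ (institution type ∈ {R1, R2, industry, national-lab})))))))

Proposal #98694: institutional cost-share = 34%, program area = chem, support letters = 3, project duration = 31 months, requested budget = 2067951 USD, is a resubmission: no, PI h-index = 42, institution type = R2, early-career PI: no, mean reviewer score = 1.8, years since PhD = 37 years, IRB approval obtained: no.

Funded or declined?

Atomic conditions:
  is a resubmission: no → false
  project duration ≥ 64 months: 31 ≥ 64 is false
  institutional cost-share ≤ 31%: 34 ≤ 31 is false
  mean reviewer score ≥ 3.7: 1.8 ≥ 3.7 is false
  IRB approval obtained: no → false
  requested budget = 1165596 USD: 2067951 == 1165596 is false
  years since PhD ≤ 31 years: 37 ≤ 31 is false
  PI h-index ≤ 31: 42 ≤ 31 is false
  early-career PI: no → false
  program area = chem: chem == chem is true
  support letters ≤ 3: 3 ≤ 3 is true
  institution type = national-lab: R2 == national-lab is false
  support letters < 1: 3 < 1 is false
  institution type ∈ {R1, R2, industry, national-lab}: R2 is in the set → true
Combine:
[1.1] false AND false = false
[1.2] false → false (antecedent false ⇒ implication holds) = true
[1] exactly-one(false, true) = true
[2.1] false AND false = false
[2.2] false OR false OR false = false
[2] false OR false = false
[3.1.1.1.1] true OR true = true
[3.1.1.1] NOT true = false
[3.1.1.2.2] false AND true = false
[3.1.1.2] false AND false = false
[3.1.1] false AND false = false
[3.1] NOT false = true
[3] NOT true = false
[root] exactly-one(true, false, false) = true
Overall: true → funded

Funded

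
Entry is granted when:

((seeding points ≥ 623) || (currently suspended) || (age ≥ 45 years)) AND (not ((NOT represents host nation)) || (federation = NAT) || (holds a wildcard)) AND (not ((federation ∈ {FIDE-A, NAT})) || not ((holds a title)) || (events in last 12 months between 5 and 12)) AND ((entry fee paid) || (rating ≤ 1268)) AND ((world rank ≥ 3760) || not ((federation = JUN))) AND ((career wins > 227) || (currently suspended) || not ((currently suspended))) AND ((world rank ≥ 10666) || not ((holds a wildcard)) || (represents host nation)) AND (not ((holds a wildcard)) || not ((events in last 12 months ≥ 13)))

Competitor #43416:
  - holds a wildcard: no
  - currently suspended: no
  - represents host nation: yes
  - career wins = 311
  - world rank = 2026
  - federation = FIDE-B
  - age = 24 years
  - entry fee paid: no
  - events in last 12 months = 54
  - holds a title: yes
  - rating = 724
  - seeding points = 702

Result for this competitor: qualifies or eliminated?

Atomic conditions:
  seeding points ≥ 623: 702 ≥ 623 is true
  currently suspended: no → false
  age ≥ 45 years: 24 ≥ 45 is false
  NOT represents host nation: yes → false
  federation = NAT: FIDE-B == NAT is false
  holds a wildcard: no → false
  federation ∈ {FIDE-A, NAT}: FIDE-B is not in the set → false
  holds a title: yes → true
  events in last 12 months between 5 and 12: 54 in [5, 12] is false
  entry fee paid: no → false
  rating ≤ 1268: 724 ≤ 1268 is true
  world rank ≥ 3760: 2026 ≥ 3760 is false
  federation = JUN: FIDE-B == JUN is false
  career wins > 227: 311 > 227 is true
  world rank ≥ 10666: 2026 ≥ 10666 is false
  represents host nation: yes → true
  events in last 12 months ≥ 13: 54 ≥ 13 is true
Combine:
[1] true OR false OR false = true
[2.1] NOT false = true
[2] true OR false OR false = true
[3.1] NOT false = true
[3.2] NOT true = false
[3] true OR false OR false = true
[4] false OR true = true
[5.2] NOT false = true
[5] false OR true = true
[6.3] NOT false = true
[6] true OR false OR true = true
[7.2] NOT false = true
[7] false OR true OR true = true
[8.1] NOT false = true
[8.2] NOT true = false
[8] true OR false = true
[root] true AND true AND true AND true AND true AND true AND true AND true = true
Overall: true → qualifies

Qualifies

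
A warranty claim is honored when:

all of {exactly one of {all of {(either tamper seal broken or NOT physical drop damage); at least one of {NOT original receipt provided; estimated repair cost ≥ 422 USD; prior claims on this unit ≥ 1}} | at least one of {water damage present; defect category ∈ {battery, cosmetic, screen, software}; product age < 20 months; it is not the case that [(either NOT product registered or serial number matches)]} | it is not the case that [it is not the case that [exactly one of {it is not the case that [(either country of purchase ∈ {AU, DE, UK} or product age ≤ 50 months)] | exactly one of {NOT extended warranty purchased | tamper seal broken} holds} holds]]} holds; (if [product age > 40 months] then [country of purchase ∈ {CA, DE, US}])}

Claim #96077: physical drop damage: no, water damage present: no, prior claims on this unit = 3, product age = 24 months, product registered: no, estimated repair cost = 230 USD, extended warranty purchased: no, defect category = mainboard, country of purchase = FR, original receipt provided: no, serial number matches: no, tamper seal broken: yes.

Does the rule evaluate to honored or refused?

Honored

Atomic conditions:
  tamper seal broken: yes → true
  NOT physical drop damage: no → true
  NOT original receipt provided: no → true
  estimated repair cost ≥ 422 USD: 230 ≥ 422 is false
  prior claims on this unit ≥ 1: 3 ≥ 1 is true
  water damage present: no → false
  defect category ∈ {battery, cosmetic, screen, software}: mainboard is not in the set → false
  product age < 20 months: 24 < 20 is false
  NOT product registered: no → true
  serial number matches: no → false
  country of purchase ∈ {AU, DE, UK}: FR is not in the set → false
  product age ≤ 50 months: 24 ≤ 50 is true
  NOT extended warranty purchased: no → true
  product age > 40 months: 24 > 40 is false
  country of purchase ∈ {CA, DE, US}: FR is not in the set → false
Combine:
[1.1.1] true OR true = true
[1.1.2] true OR false OR true = true
[1.1] true AND true = true
[1.2.4.1] true OR false = true
[1.2.4] NOT true = false
[1.2] false OR false OR false OR false = false
[1.3.1.1.1.1] false OR true = true
[1.3.1.1.1] NOT true = false
[1.3.1.1.2] exactly-one(true, true) = false
[1.3.1.1] exactly-one(false, false) = false
[1.3.1] NOT false = true
[1.3] NOT true = false
[1] exactly-one(true, false, false) = true
[2] false → false (antecedent false ⇒ implication holds) = true
[root] true AND true = true
Overall: true → honored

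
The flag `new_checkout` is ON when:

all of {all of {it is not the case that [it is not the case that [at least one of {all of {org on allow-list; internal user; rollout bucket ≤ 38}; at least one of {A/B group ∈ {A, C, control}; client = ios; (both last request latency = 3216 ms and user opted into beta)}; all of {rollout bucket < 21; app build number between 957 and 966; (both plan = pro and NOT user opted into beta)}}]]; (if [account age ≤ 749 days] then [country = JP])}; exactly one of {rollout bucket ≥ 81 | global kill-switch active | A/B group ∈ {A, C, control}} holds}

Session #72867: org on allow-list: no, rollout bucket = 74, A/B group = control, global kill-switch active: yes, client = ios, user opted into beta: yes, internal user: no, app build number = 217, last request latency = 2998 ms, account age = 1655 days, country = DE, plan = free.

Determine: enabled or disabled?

Atomic conditions:
  org on allow-list: no → false
  internal user: no → false
  rollout bucket ≤ 38: 74 ≤ 38 is false
  A/B group ∈ {A, C, control}: control is in the set → true
  client = ios: ios == ios is true
  last request latency = 3216 ms: 2998 == 3216 is false
  user opted into beta: yes → true
  rollout bucket < 21: 74 < 21 is false
  app build number between 957 and 966: 217 in [957, 966] is false
  plan = pro: free == pro is false
  NOT user opted into beta: yes → false
  account age ≤ 749 days: 1655 ≤ 749 is false
  country = JP: DE == JP is false
  rollout bucket ≥ 81: 74 ≥ 81 is false
  global kill-switch active: yes → true
Combine:
[1.1.1.1.1] false AND false AND false = false
[1.1.1.1.2.3] false AND true = false
[1.1.1.1.2] true OR true OR false = true
[1.1.1.1.3.3] false AND false = false
[1.1.1.1.3] false AND false AND false = false
[1.1.1.1] false OR true OR false = true
[1.1.1] NOT true = false
[1.1] NOT false = true
[1.2] false → false (antecedent false ⇒ implication holds) = true
[1] true AND true = true
[2] exactly-one(false, true, true) = false
[root] true AND false = false
Overall: false → disabled

Disabled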